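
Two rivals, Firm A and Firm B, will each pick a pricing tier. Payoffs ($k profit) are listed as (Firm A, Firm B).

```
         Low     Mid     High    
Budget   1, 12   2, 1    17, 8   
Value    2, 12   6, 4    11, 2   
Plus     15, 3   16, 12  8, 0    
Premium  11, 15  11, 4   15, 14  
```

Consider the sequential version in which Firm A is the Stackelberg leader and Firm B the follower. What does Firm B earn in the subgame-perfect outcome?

12

Solve by backward induction (Firm A leads).
- Budget: BR = Low, leader payoff 1.
- Value: BR = Low, leader payoff 2.
- Plus: BR = Mid, leader payoff 16.
- Premium: BR = Low, leader payoff 11.
Among 1, 2, 16, 11, the best is 16 at Plus. Subgame-perfect outcome: (Plus, Mid) with payoffs (16, 12).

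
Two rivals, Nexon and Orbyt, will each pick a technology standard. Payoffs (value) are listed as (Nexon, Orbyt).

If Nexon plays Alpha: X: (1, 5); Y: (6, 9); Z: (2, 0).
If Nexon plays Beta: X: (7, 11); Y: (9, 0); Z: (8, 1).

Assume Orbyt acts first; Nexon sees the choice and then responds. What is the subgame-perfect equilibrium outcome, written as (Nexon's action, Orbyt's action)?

Solve by backward induction (Orbyt leads).
- X: Nexon compares 1, 7 and picks Beta; Orbyt would get 11.
- Y: Nexon compares 6, 9 and picks Beta; Orbyt would get 0.
- Z: Nexon compares 2, 8 and picks Beta; Orbyt would get 1.
Orbyt's induced payoffs are 11, 0, 1, so Orbyt commits to X. Subgame-perfect outcome: (Beta, X) with payoffs (7, 11).

(Beta, X)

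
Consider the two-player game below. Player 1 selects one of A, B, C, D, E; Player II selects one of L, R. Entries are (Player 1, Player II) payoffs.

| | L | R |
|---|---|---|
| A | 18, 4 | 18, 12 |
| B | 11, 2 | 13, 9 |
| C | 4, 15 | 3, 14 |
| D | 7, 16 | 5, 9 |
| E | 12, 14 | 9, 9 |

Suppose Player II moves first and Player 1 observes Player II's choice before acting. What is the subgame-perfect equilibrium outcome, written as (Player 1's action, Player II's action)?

Solve by backward induction (Player II leads).
- L: Player 1 compares 18, 11, 4, 7, 12 and picks A; Player II would get 4.
- R: Player 1 compares 18, 13, 3, 5, 9 and picks A; Player II would get 12.
Among 4, 12, the best is 12 at R. Subgame-perfect outcome: (A, R) with payoffs (18, 12).

(A, R)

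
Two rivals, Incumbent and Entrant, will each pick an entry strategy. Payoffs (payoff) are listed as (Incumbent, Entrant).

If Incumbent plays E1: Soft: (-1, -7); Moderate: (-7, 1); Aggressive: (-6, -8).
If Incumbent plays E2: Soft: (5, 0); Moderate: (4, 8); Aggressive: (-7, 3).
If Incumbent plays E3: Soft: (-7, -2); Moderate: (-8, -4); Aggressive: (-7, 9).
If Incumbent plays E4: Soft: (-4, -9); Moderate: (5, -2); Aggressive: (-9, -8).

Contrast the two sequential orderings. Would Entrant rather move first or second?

If Incumbent leads: Entrant's best replies are E1→Moderate, E2→Moderate, E3→Aggressive, E4→Moderate; Incumbent's induced payoffs -7, 4, -7, 5; outcome (E4, Moderate), payoffs (5, -2).
If Entrant leads: Incumbent's best replies are Soft→E2, Moderate→E4, Aggressive→E1; Entrant's induced payoffs 0, -2, -8; outcome (E2, Soft), payoffs (5, 0).
Entrant gets 0 moving first and -2 moving second, so Entrant prefers to move first.

first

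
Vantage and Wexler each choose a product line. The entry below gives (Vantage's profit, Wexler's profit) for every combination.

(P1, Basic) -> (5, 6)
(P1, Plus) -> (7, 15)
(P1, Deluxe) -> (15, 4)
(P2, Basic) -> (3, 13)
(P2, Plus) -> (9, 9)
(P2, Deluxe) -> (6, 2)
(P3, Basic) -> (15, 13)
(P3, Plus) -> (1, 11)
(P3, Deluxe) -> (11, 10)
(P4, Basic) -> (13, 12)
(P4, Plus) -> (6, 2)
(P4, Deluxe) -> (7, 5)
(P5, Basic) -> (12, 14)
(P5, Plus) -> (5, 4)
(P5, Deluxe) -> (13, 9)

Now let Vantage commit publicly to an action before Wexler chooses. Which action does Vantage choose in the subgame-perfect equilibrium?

P3

Wexler best-responds to each possible Vantage move:
- P1: BR = Plus, leader payoff 7.
- P2: BR = Basic, leader payoff 3.
- P3: BR = Basic, leader payoff 15.
- P4: BR = Basic, leader payoff 13.
- P5: BR = Basic, leader payoff 12.
Vantage's induced payoffs are 7, 3, 15, 13, 12, so Vantage commits to P3. Subgame-perfect outcome: (P3, Basic) with payoffs (15, 13).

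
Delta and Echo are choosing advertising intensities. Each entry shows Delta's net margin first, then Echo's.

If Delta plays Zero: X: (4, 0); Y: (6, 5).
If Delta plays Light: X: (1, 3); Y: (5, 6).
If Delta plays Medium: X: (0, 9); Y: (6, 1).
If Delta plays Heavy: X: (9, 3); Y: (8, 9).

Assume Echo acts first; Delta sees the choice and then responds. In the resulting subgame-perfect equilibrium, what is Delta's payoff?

8

Backward induction with Echo moving first.
- X → Delta plays Heavy (best of 4, 1, 0, 9); Echo gets 3.
- Y → Delta plays Heavy (best of 6, 5, 6, 8); Echo gets 9.
Among 3, 9, the best is 9 at Y. Subgame-perfect outcome: (Heavy, Y) with payoffs (8, 9).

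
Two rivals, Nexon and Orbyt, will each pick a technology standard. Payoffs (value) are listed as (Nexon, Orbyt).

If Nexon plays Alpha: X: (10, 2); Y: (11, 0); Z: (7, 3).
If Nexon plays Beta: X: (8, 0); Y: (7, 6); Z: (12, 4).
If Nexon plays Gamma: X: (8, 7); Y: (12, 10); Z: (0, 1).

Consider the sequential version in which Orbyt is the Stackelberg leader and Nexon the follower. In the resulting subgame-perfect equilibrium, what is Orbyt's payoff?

10

Work backward from Nexon's decision.
- X: Nexon compares 10, 8, 8 and picks Alpha; Orbyt would get 2.
- Y: Nexon compares 11, 7, 12 and picks Gamma; Orbyt would get 10.
- Z: Nexon compares 7, 12, 0 and picks Beta; Orbyt would get 4.
Among 2, 10, 4, the best is 10 at Y. Subgame-perfect outcome: (Gamma, Y) with payoffs (12, 10).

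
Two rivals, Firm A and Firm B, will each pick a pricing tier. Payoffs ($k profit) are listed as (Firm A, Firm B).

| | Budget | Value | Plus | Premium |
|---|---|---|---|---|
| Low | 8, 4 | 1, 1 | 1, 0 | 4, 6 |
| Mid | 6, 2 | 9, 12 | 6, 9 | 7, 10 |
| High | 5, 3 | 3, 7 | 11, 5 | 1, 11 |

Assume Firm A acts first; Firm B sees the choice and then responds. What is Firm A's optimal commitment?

Mid

Firm B best-responds to each possible Firm A move:
- Low: BR = Premium, leader payoff 4.
- Mid: BR = Value, leader payoff 9.
- High: BR = Premium, leader payoff 1.
Maximizing over 4, 9, 1, Firm A chooses Mid. Subgame-perfect outcome: (Mid, Value) with payoffs (9, 12).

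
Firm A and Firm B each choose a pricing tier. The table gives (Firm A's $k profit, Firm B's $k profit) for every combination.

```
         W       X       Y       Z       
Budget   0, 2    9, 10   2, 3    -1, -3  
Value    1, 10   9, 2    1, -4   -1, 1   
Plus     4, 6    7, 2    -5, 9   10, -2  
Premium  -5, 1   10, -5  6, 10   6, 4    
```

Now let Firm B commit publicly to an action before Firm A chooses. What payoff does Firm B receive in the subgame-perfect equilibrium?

10

Backward induction with Firm B moving first.
- W → Firm A plays Plus (best of 0, 1, 4, -5); Firm B gets 6.
- X → Firm A plays Premium (best of 9, 9, 7, 10); Firm B gets -5.
- Y → Firm A plays Premium (best of 2, 1, -5, 6); Firm B gets 10.
- Z → Firm A plays Plus (best of -1, -1, 10, 6); Firm B gets -2.
Among 6, -5, 10, -2, the best is 10 at Y. Subgame-perfect outcome: (Premium, Y) with payoffs (6, 10).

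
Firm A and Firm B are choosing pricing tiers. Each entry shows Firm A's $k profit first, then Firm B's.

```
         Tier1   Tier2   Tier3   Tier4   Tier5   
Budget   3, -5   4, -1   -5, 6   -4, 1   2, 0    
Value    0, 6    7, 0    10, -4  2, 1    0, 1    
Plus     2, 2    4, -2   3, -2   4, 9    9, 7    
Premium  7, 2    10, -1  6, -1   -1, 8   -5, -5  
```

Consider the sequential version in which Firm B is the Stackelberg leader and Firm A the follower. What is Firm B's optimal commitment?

Backward induction with Firm B moving first.
- Tier1: Firm A compares 3, 0, 2, 7 and picks Premium; Firm B would get 2.
- Tier2: Firm A compares 4, 7, 4, 10 and picks Premium; Firm B would get -1.
- Tier3: Firm A compares -5, 10, 3, 6 and picks Value; Firm B would get -4.
- Tier4: Firm A compares -4, 2, 4, -1 and picks Plus; Firm B would get 9.
- Tier5: Firm A compares 2, 0, 9, -5 and picks Plus; Firm B would get 7.
Firm B's induced payoffs are 2, -1, -4, 9, 7, so Firm B commits to Tier4. Subgame-perfect outcome: (Plus, Tier4) with payoffs (4, 9).

Tier4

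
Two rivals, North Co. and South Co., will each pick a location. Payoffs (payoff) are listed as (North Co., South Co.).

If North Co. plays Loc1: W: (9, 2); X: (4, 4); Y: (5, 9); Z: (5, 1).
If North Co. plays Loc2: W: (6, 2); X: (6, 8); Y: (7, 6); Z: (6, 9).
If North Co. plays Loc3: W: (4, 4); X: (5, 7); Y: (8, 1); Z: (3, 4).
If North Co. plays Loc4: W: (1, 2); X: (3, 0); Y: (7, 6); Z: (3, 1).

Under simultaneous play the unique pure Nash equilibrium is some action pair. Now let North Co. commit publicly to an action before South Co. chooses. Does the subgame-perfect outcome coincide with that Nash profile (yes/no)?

no

Backward induction with North Co. moving first.
- Loc1 → South Co. plays Y (best of 2, 4, 9, 1); North Co. gets 5.
- Loc2 → South Co. plays Z (best of 2, 8, 6, 9); North Co. gets 6.
- Loc3 → South Co. plays X (best of 4, 7, 1, 4); North Co. gets 5.
- Loc4 → South Co. plays Y (best of 2, 0, 6, 1); North Co. gets 7.
Among 5, 6, 5, 7, the best is 7 at Loc4. Subgame-perfect outcome: (Loc4, Y) with payoffs (7, 6).
Under simultaneous play:
North Co.'s best replies: W→Loc1; X→Loc2; Y→Loc3; Z→Loc2.
South Co.'s best replies: Loc1→Y; Loc2→Z; Loc3→X; Loc4→Y.
Only (Loc2, Z) has each player best-responding; Nash payoffs (6, 9).
Sequential outcome (Loc4, Y) differs from the Nash profile (Loc2, Z).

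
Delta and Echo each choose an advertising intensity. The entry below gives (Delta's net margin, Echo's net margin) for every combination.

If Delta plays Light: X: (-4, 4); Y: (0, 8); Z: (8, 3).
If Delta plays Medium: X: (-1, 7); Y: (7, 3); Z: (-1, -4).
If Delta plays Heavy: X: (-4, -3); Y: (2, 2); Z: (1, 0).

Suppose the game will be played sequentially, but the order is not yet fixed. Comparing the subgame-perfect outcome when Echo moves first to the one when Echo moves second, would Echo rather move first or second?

If Delta leads: Echo's best replies are Light→Y, Medium→X, Heavy→Y; Delta's induced payoffs 0, -1, 2; outcome (Heavy, Y), payoffs (2, 2).
If Echo leads: Delta's best replies are X→Medium, Y→Medium, Z→Light; Echo's induced payoffs 7, 3, 3; outcome (Medium, X), payoffs (-1, 7).
Echo gets 7 moving first and 2 moving second, so Echo prefers to move first.

first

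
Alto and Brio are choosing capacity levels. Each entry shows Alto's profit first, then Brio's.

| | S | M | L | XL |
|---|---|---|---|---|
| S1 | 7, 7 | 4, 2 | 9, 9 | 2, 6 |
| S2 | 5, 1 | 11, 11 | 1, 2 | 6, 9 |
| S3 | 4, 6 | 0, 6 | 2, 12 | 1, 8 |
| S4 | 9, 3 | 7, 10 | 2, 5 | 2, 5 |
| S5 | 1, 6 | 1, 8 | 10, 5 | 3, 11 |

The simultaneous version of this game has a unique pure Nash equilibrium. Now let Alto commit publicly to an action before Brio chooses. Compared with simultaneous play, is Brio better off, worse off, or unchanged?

unchanged

Backward induction with Alto moving first.
- S1 → Brio plays L (best of 7, 2, 9, 6); Alto gets 9.
- S2 → Brio plays M (best of 1, 11, 2, 9); Alto gets 11.
- S3 → Brio plays L (best of 6, 6, 12, 8); Alto gets 2.
- S4 → Brio plays M (best of 3, 10, 5, 5); Alto gets 7.
- S5 → Brio plays XL (best of 6, 8, 5, 11); Alto gets 3.
Alto's induced payoffs are 9, 11, 2, 7, 3, so Alto commits to S2. Subgame-perfect outcome: (S2, M) with payoffs (11, 11).
Under simultaneous play:
Alto's best replies: S→S4; M→S2; L→S5; XL→S2.
Brio's best replies: S1→L; S2→M; S3→L; S4→M; S5→XL.
The unique mutual best reply is (S2, M), giving (11, 11).
Brio earns 11 sequentially versus 11 at the Nash outcome: unchanged.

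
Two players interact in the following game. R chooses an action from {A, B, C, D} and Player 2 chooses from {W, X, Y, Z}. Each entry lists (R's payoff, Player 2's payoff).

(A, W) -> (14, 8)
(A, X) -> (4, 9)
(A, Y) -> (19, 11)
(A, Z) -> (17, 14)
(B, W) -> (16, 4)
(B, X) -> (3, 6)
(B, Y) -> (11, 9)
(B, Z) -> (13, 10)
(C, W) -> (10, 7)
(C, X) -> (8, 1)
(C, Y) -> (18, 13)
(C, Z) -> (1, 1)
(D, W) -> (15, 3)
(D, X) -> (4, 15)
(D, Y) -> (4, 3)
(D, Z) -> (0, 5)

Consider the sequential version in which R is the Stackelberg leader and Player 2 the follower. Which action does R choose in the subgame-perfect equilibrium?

Player 2 best-responds to each possible R move:
- A: Player 2 compares 8, 9, 11, 14 and picks Z; R would get 17.
- B: Player 2 compares 4, 6, 9, 10 and picks Z; R would get 13.
- C: Player 2 compares 7, 1, 13, 1 and picks Y; R would get 18.
- D: Player 2 compares 3, 15, 3, 5 and picks X; R would get 4.
Maximizing over 17, 13, 18, 4, R chooses C. Subgame-perfect outcome: (C, Y) with payoffs (18, 13).

C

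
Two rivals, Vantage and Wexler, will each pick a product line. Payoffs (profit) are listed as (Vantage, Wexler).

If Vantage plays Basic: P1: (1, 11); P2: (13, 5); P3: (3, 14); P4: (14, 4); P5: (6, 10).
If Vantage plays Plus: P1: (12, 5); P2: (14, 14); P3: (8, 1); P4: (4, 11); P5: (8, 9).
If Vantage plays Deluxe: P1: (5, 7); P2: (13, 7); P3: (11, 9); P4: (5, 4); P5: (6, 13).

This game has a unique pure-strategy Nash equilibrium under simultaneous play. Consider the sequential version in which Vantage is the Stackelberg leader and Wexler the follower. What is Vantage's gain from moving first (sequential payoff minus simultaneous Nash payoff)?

Wexler best-responds to each possible Vantage move:
- Basic: Wexler compares 11, 5, 14, 4, 10 and picks P3; Vantage would get 3.
- Plus: Wexler compares 5, 14, 1, 11, 9 and picks P2; Vantage would get 14.
- Deluxe: Wexler compares 7, 7, 9, 4, 13 and picks P5; Vantage would get 6.
Vantage's induced payoffs are 3, 14, 6, so Vantage commits to Plus. Subgame-perfect outcome: (Plus, P2) with payoffs (14, 14).
For the simultaneous game, intersect best replies.
Vantage's best replies: P1→Plus; P2→Plus; P3→Deluxe; P4→Basic; P5→Plus.
Wexler's best replies: Basic→P3; Plus→P2; Deluxe→P5.
The unique mutual best reply is (Plus, P2), giving (14, 14).
Vantage's commitment gain: 14 − 14 = 0.

0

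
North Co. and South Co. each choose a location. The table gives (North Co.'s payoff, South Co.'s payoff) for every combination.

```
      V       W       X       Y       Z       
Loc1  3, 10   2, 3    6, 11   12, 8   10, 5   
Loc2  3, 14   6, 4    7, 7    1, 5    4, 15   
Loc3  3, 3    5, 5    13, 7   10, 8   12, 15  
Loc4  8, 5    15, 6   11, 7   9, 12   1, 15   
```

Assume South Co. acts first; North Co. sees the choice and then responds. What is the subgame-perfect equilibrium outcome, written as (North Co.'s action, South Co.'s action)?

North Co. best-responds to each possible South Co. move:
- V → North Co. plays Loc4 (best of 3, 3, 3, 8); South Co. gets 5.
- W → North Co. plays Loc4 (best of 2, 6, 5, 15); South Co. gets 6.
- X → North Co. plays Loc3 (best of 6, 7, 13, 11); South Co. gets 7.
- Y → North Co. plays Loc1 (best of 12, 1, 10, 9); South Co. gets 8.
- Z → North Co. plays Loc3 (best of 10, 4, 12, 1); South Co. gets 15.
Among 5, 6, 7, 8, 15, the best is 15 at Z. Subgame-perfect outcome: (Loc3, Z) with payoffs (12, 15).

(Loc3, Z)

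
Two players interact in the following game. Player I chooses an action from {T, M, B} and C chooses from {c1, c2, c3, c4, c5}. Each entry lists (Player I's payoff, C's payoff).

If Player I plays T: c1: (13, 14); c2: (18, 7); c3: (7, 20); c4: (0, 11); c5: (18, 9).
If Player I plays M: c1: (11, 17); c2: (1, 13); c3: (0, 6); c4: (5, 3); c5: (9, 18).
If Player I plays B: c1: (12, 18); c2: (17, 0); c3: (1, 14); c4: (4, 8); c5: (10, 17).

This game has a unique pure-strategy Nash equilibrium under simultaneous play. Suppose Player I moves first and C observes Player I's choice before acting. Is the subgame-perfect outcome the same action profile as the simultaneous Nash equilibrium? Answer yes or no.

Backward induction with Player I moving first.
- T → C plays c3 (best of 14, 7, 20, 11, 9); Player I gets 7.
- M → C plays c5 (best of 17, 13, 6, 3, 18); Player I gets 9.
- B → C plays c1 (best of 18, 0, 14, 8, 17); Player I gets 12.
Maximizing over 7, 9, 12, Player I chooses B. Subgame-perfect outcome: (B, c1) with payoffs (12, 18).
Now find the simultaneous Nash equilibrium.
Player I's best replies: c1→T; c2→T; c3→T; c4→M; c5→T.
C's best replies: T→c3; M→c5; B→c1.
The unique mutual best reply is (T, c3), giving (7, 20).
Sequential outcome (B, c1) differs from the Nash profile (T, c3).

no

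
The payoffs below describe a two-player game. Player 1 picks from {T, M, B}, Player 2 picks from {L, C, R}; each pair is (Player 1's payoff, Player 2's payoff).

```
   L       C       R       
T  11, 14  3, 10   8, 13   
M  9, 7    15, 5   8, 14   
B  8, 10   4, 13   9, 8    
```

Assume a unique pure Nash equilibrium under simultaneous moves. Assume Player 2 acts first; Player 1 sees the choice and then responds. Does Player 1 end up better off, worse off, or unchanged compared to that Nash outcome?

Work backward from Player 1's decision.
- L: Player 1 compares 11, 9, 8 and picks T; Player 2 would get 14.
- C: Player 1 compares 3, 15, 4 and picks M; Player 2 would get 5.
- R: Player 1 compares 8, 8, 9 and picks B; Player 2 would get 8.
Among 14, 5, 8, the best is 14 at L. Subgame-perfect outcome: (T, L) with payoffs (11, 14).
Now find the simultaneous Nash equilibrium.
Player 1's best replies: L→T; C→M; R→B.
Player 2's best replies: T→L; M→R; B→C.
Only (T, L) has each player best-responding; Nash payoffs (11, 14).
Player 1 earns 11 sequentially versus 11 at the Nash outcome: unchanged.

unchanged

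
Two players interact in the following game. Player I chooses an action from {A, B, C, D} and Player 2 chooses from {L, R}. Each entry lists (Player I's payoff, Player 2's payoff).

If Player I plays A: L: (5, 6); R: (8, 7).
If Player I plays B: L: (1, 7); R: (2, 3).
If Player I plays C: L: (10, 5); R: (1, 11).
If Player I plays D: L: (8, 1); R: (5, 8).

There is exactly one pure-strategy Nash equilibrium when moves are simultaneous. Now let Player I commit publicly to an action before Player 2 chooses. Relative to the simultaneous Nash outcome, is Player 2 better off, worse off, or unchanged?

Solve by backward induction (Player I leads).
- A: Player 2 compares 6, 7 and picks R; Player I would get 8.
- B: Player 2 compares 7, 3 and picks L; Player I would get 1.
- C: Player 2 compares 5, 11 and picks R; Player I would get 1.
- D: Player 2 compares 1, 8 and picks R; Player I would get 5.
Among 8, 1, 1, 5, the best is 8 at A. Subgame-perfect outcome: (A, R) with payoffs (8, 7).
Under simultaneous play:
Player I's best replies: L→C; R→A.
Player 2's best replies: A→R; B→L; C→R; D→R.
Only (A, R) has each player best-responding; Nash payoffs (8, 7).
Player 2 earns 7 sequentially versus 7 at the Nash outcome: unchanged.

unchanged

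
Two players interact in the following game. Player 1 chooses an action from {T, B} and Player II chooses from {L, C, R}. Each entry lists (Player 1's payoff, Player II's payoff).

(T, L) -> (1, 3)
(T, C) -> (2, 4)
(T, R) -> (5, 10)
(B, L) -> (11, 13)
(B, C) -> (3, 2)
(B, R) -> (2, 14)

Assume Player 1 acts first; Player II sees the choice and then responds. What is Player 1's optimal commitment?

T

Solve by backward induction (Player 1 leads).
- T: Player II compares 3, 4, 10 and picks R; Player 1 would get 5.
- B: Player II compares 13, 2, 14 and picks R; Player 1 would get 2.
Maximizing over 5, 2, Player 1 chooses T. Subgame-perfect outcome: (T, R) with payoffs (5, 10).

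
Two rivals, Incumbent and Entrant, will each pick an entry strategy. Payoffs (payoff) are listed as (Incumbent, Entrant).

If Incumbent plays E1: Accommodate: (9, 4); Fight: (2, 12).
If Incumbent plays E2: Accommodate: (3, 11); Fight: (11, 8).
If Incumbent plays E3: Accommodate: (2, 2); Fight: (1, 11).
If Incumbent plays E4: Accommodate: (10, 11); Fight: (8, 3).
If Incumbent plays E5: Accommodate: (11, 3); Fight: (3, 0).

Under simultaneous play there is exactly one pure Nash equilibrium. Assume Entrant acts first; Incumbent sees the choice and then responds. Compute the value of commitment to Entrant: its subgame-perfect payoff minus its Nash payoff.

Work backward from Incumbent's decision.
- Accommodate: Incumbent compares 9, 3, 2, 10, 11 and picks E5; Entrant would get 3.
- Fight: Incumbent compares 2, 11, 1, 8, 3 and picks E2; Entrant would get 8.
Among 3, 8, the best is 8 at Fight. Subgame-perfect outcome: (E2, Fight) with payoffs (11, 8).
For the simultaneous game, intersect best replies.
Incumbent's best replies: Accommodate→E5; Fight→E2.
Entrant's best replies: E1→Fight; E2→Accommodate; E3→Fight; E4→Accommodate; E5→Accommodate.
The unique mutual best reply is (E5, Accommodate), giving (11, 3).
Entrant's commitment gain: 8 − 3 = 5.

5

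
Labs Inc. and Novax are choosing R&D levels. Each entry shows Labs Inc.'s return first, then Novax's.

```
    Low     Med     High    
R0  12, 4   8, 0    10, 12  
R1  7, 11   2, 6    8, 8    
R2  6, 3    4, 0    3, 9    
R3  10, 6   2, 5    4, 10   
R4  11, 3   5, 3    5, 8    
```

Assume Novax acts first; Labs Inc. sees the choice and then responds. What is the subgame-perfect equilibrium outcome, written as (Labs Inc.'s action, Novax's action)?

(R0, High)

Backward induction with Novax moving first.
- Low → Labs Inc. plays R0 (best of 12, 7, 6, 10, 11); Novax gets 4.
- Med → Labs Inc. plays R0 (best of 8, 2, 4, 2, 5); Novax gets 0.
- High → Labs Inc. plays R0 (best of 10, 8, 3, 4, 5); Novax gets 12.
Among 4, 0, 12, the best is 12 at High. Subgame-perfect outcome: (R0, High) with payoffs (10, 12).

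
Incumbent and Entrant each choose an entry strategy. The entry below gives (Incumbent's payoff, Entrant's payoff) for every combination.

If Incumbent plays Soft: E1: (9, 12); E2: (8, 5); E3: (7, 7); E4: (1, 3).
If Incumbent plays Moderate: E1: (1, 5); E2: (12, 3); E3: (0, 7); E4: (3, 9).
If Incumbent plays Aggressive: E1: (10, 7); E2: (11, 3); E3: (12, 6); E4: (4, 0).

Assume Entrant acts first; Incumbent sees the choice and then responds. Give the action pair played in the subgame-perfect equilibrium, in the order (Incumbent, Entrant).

(Aggressive, E1)

Work backward from Incumbent's decision.
- E1: Incumbent compares 9, 1, 10 and picks Aggressive; Entrant would get 7.
- E2: Incumbent compares 8, 12, 11 and picks Moderate; Entrant would get 3.
- E3: Incumbent compares 7, 0, 12 and picks Aggressive; Entrant would get 6.
- E4: Incumbent compares 1, 3, 4 and picks Aggressive; Entrant would get 0.
Among 7, 3, 6, 0, the best is 7 at E1. Subgame-perfect outcome: (Aggressive, E1) with payoffs (10, 7).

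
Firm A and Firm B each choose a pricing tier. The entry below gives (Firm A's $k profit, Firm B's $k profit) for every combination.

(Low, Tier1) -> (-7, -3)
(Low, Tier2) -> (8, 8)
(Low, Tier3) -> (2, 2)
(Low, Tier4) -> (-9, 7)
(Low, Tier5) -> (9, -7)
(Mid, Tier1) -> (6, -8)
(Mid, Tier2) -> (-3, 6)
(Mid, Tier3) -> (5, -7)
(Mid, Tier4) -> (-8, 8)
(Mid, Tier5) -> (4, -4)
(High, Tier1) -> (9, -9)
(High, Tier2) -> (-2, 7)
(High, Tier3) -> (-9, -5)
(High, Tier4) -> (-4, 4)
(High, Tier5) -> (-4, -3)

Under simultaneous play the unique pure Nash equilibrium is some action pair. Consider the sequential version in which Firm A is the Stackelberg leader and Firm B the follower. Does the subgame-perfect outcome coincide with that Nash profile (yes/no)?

yes

Solve by backward induction (Firm A leads).
- Low → Firm B plays Tier2 (best of -3, 8, 2, 7, -7); Firm A gets 8.
- Mid → Firm B plays Tier4 (best of -8, 6, -7, 8, -4); Firm A gets -8.
- High → Firm B plays Tier2 (best of -9, 7, -5, 4, -3); Firm A gets -2.
Firm A's induced payoffs are 8, -8, -2, so Firm A commits to Low. Subgame-perfect outcome: (Low, Tier2) with payoffs (8, 8).
Under simultaneous play:
Firm A's best replies: Tier1→High; Tier2→Low; Tier3→Mid; Tier4→High; Tier5→Low.
Firm B's best replies: Low→Tier2; Mid→Tier4; High→Tier2.
The unique mutual best reply is (Low, Tier2), giving (8, 8).
Sequential outcome (Low, Tier2) coincides with the Nash profile (Low, Tier2).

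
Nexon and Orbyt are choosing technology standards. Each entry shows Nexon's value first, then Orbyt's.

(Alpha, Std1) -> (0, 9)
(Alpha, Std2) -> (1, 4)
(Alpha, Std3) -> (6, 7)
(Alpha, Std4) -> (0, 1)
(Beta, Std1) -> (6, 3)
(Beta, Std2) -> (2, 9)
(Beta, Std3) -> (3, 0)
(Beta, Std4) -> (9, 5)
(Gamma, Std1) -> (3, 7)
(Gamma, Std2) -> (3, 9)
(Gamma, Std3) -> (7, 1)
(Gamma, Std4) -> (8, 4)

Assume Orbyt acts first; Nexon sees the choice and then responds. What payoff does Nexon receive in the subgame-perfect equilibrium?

Nexon best-responds to each possible Orbyt move:
- Std1: BR = Beta, leader payoff 3.
- Std2: BR = Gamma, leader payoff 9.
- Std3: BR = Gamma, leader payoff 1.
- Std4: BR = Beta, leader payoff 5.
Among 3, 9, 1, 5, the best is 9 at Std2. Subgame-perfect outcome: (Gamma, Std2) with payoffs (3, 9).

3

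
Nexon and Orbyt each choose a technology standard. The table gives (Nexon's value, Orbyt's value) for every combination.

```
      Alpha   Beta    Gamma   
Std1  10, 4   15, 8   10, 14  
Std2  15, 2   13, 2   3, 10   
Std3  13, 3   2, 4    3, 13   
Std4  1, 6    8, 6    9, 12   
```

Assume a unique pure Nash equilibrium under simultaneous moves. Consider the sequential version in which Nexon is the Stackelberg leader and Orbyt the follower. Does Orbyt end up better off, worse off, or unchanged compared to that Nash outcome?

unchanged

Orbyt best-responds to each possible Nexon move:
- Std1 → Orbyt plays Gamma (best of 4, 8, 14); Nexon gets 10.
- Std2 → Orbyt plays Gamma (best of 2, 2, 10); Nexon gets 3.
- Std3 → Orbyt plays Gamma (best of 3, 4, 13); Nexon gets 3.
- Std4 → Orbyt plays Gamma (best of 6, 6, 12); Nexon gets 9.
Maximizing over 10, 3, 3, 9, Nexon chooses Std1. Subgame-perfect outcome: (Std1, Gamma) with payoffs (10, 14).
For the simultaneous game, intersect best replies.
Nexon's best replies: Alpha→Std2; Beta→Std1; Gamma→Std1.
Orbyt's best replies: Std1→Gamma; Std2→Gamma; Std3→Gamma; Std4→Gamma.
The unique mutual best reply is (Std1, Gamma), giving (10, 14).
Orbyt earns 14 sequentially versus 14 at the Nash outcome: unchanged.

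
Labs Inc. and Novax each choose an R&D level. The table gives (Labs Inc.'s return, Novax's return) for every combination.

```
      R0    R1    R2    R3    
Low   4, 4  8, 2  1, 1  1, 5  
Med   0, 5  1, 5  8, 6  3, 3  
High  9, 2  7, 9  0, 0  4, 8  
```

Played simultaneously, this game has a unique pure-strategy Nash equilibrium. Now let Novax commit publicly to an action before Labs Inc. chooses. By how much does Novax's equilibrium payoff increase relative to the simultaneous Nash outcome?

2

Backward induction with Novax moving first.
- R0: Labs Inc. compares 4, 0, 9 and picks High; Novax would get 2.
- R1: Labs Inc. compares 8, 1, 7 and picks Low; Novax would get 2.
- R2: Labs Inc. compares 1, 8, 0 and picks Med; Novax would get 6.
- R3: Labs Inc. compares 1, 3, 4 and picks High; Novax would get 8.
Novax's induced payoffs are 2, 2, 6, 8, so Novax commits to R3. Subgame-perfect outcome: (High, R3) with payoffs (4, 8).
For the simultaneous game, intersect best replies.
Labs Inc.'s best replies: R0→High; R1→Low; R2→Med; R3→High.
Novax's best replies: Low→R3; Med→R2; High→R1.
The unique mutual best reply is (Med, R2), giving (8, 6).
Novax's commitment gain: 8 − 6 = 2.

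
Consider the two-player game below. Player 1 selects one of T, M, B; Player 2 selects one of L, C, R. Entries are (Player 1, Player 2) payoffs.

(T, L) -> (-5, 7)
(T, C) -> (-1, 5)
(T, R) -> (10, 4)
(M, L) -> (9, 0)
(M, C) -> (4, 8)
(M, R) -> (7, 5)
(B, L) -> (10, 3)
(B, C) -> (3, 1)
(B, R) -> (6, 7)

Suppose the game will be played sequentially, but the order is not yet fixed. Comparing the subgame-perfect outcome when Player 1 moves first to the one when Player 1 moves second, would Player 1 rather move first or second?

first

If Player 1 leads: Player 2's best replies are T→L, M→C, B→R; Player 1's induced payoffs -5, 4, 6; outcome (B, R), payoffs (6, 7).
If Player 2 leads: Player 1's best replies are L→B, C→M, R→T; Player 2's induced payoffs 3, 8, 4; outcome (M, C), payoffs (4, 8).
Player 1 gets 6 moving first and 4 moving second, so Player 1 prefers to move first.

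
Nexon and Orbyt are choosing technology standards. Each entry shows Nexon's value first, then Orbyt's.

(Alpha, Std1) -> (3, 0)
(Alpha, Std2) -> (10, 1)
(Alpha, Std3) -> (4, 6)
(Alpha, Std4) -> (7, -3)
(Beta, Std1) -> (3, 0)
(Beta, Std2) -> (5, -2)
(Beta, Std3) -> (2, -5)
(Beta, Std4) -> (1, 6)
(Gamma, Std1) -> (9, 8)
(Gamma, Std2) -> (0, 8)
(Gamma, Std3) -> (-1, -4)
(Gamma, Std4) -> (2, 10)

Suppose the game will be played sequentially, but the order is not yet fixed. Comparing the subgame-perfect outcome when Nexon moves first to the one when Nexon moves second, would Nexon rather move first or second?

second

If Nexon leads: Orbyt's best replies are Alpha→Std3, Beta→Std4, Gamma→Std4; Nexon's induced payoffs 4, 1, 2; outcome (Alpha, Std3), payoffs (4, 6).
If Orbyt leads: Nexon's best replies are Std1→Gamma, Std2→Alpha, Std3→Alpha, Std4→Alpha; Orbyt's induced payoffs 8, 1, 6, -3; outcome (Gamma, Std1), payoffs (9, 8).
Nexon gets 4 moving first and 9 moving second, so Nexon prefers to move second.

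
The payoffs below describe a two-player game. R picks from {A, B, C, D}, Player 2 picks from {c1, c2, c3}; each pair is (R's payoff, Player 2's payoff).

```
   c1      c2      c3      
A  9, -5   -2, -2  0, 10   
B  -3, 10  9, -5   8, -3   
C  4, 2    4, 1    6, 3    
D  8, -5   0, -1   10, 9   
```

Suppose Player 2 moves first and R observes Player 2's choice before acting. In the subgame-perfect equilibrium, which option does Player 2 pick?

Solve by backward induction (Player 2 leads).
- c1: R compares 9, -3, 4, 8 and picks A; Player 2 would get -5.
- c2: R compares -2, 9, 4, 0 and picks B; Player 2 would get -5.
- c3: R compares 0, 8, 6, 10 and picks D; Player 2 would get 9.
Maximizing over -5, -5, 9, Player 2 chooses c3. Subgame-perfect outcome: (D, c3) with payoffs (10, 9).

c3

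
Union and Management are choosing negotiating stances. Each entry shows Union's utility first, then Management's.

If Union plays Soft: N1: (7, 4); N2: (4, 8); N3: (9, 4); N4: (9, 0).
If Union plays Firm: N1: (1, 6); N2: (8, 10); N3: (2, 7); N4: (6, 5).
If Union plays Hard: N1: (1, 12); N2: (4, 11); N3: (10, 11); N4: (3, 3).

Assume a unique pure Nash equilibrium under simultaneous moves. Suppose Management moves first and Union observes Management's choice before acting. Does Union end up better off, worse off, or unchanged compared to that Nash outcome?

Union best-responds to each possible Management move:
- N1 → Union plays Soft (best of 7, 1, 1); Management gets 4.
- N2 → Union plays Firm (best of 4, 8, 4); Management gets 10.
- N3 → Union plays Hard (best of 9, 2, 10); Management gets 11.
- N4 → Union plays Soft (best of 9, 6, 3); Management gets 0.
Among 4, 10, 11, 0, the best is 11 at N3. Subgame-perfect outcome: (Hard, N3) with payoffs (10, 11).
Under simultaneous play:
Union's best replies: N1→Soft; N2→Firm; N3→Hard; N4→Soft.
Management's best replies: Soft→N2; Firm→N2; Hard→N1.
Only (Firm, N2) has each player best-responding; Nash payoffs (8, 10).
Union earns 10 sequentially versus 8 at the Nash outcome: better off.

better off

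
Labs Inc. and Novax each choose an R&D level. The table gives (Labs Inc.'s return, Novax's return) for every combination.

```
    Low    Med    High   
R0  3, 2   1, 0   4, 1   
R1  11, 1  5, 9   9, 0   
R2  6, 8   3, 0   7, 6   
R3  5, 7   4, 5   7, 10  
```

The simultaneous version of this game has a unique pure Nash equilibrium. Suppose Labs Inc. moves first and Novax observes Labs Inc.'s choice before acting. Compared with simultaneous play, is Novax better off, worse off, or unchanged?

better off

Solve by backward induction (Labs Inc. leads).
- R0: Novax compares 2, 0, 1 and picks Low; Labs Inc. would get 3.
- R1: Novax compares 1, 9, 0 and picks Med; Labs Inc. would get 5.
- R2: Novax compares 8, 0, 6 and picks Low; Labs Inc. would get 6.
- R3: Novax compares 7, 5, 10 and picks High; Labs Inc. would get 7.
Maximizing over 3, 5, 6, 7, Labs Inc. chooses R3. Subgame-perfect outcome: (R3, High) with payoffs (7, 10).
For the simultaneous game, intersect best replies.
Labs Inc.'s best replies: Low→R1; Med→R1; High→R1.
Novax's best replies: R0→Low; R1→Med; R2→Low; R3→High.
The unique mutual best reply is (R1, Med), giving (5, 9).
Novax earns 10 sequentially versus 9 at the Nash outcome: better off.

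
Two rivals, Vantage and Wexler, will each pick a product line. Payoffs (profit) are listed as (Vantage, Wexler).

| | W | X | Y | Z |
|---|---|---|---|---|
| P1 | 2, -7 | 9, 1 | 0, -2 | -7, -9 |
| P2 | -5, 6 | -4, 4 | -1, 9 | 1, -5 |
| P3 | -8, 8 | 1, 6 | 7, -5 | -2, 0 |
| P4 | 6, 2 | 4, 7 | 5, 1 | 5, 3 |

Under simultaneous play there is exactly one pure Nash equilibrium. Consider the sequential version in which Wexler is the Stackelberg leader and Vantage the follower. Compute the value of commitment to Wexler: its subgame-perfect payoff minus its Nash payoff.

Backward induction with Wexler moving first.
- W: BR = P4, leader payoff 2.
- X: BR = P1, leader payoff 1.
- Y: BR = P3, leader payoff -5.
- Z: BR = P4, leader payoff 3.
Among 2, 1, -5, 3, the best is 3 at Z. Subgame-perfect outcome: (P4, Z) with payoffs (5, 3).
For the simultaneous game, intersect best replies.
Vantage's best replies: W→P4; X→P1; Y→P3; Z→P4.
Wexler's best replies: P1→X; P2→Y; P3→W; P4→X.
The unique mutual best reply is (P1, X), giving (9, 1).
Wexler's commitment gain: 3 − 1 = 2.

2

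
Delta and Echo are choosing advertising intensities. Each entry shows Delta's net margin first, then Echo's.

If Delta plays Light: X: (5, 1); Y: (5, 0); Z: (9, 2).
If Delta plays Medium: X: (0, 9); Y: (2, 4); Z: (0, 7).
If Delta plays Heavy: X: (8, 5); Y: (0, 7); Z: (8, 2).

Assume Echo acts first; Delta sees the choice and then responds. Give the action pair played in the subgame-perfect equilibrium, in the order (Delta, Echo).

Delta best-responds to each possible Echo move:
- X → Delta plays Heavy (best of 5, 0, 8); Echo gets 5.
- Y → Delta plays Light (best of 5, 2, 0); Echo gets 0.
- Z → Delta plays Light (best of 9, 0, 8); Echo gets 2.
Maximizing over 5, 0, 2, Echo chooses X. Subgame-perfect outcome: (Heavy, X) with payoffs (8, 5).

(Heavy, X)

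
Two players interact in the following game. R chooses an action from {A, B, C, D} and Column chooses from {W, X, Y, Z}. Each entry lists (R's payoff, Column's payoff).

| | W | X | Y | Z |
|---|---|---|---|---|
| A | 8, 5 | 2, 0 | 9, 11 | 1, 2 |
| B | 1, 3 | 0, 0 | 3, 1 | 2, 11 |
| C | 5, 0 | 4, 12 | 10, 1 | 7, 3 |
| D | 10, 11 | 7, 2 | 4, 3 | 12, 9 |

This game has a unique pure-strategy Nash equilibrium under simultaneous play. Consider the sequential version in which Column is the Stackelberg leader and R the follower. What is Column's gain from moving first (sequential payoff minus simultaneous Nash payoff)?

0

Backward induction with Column moving first.
- W → R plays D (best of 8, 1, 5, 10); Column gets 11.
- X → R plays D (best of 2, 0, 4, 7); Column gets 2.
- Y → R plays C (best of 9, 3, 10, 4); Column gets 1.
- Z → R plays D (best of 1, 2, 7, 12); Column gets 9.
Maximizing over 11, 2, 1, 9, Column chooses W. Subgame-perfect outcome: (D, W) with payoffs (10, 11).
Under simultaneous play:
R's best replies: W→D; X→D; Y→C; Z→D.
Column's best replies: A→Y; B→Z; C→X; D→W.
Only (D, W) has each player best-responding; Nash payoffs (10, 11).
Column's commitment gain: 11 − 11 = 0.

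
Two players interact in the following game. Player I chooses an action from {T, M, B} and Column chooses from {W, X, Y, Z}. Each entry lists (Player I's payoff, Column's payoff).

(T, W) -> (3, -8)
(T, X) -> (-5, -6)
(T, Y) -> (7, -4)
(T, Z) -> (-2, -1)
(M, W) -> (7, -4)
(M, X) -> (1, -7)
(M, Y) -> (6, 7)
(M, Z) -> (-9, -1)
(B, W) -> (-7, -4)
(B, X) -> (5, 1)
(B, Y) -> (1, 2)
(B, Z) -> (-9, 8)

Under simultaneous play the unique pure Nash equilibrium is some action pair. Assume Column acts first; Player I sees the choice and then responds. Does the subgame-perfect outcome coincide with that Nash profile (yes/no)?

Player I best-responds to each possible Column move:
- W: Player I compares 3, 7, -7 and picks M; Column would get -4.
- X: Player I compares -5, 1, 5 and picks B; Column would get 1.
- Y: Player I compares 7, 6, 1 and picks T; Column would get -4.
- Z: Player I compares -2, -9, -9 and picks T; Column would get -1.
Column's induced payoffs are -4, 1, -4, -1, so Column commits to X. Subgame-perfect outcome: (B, X) with payoffs (5, 1).
For the simultaneous game, intersect best replies.
Player I's best replies: W→M; X→B; Y→T; Z→T.
Column's best replies: T→Z; M→Y; B→Z.
Only (T, Z) has each player best-responding; Nash payoffs (-2, -1).
Sequential outcome (B, X) differs from the Nash profile (T, Z).

no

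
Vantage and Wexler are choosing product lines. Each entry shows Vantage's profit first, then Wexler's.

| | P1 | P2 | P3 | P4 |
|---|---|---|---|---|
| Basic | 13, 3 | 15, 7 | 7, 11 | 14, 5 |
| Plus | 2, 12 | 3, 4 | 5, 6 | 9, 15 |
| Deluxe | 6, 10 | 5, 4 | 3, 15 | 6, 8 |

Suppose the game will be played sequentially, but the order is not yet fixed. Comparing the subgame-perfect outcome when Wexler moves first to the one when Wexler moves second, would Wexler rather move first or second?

second

If Vantage leads: Wexler's best replies are Basic→P3, Plus→P4, Deluxe→P3; Vantage's induced payoffs 7, 9, 3; outcome (Plus, P4), payoffs (9, 15).
If Wexler leads: Vantage's best replies are P1→Basic, P2→Basic, P3→Basic, P4→Basic; Wexler's induced payoffs 3, 7, 11, 5; outcome (Basic, P3), payoffs (7, 11).
Wexler gets 11 moving first and 15 moving second, so Wexler prefers to move second.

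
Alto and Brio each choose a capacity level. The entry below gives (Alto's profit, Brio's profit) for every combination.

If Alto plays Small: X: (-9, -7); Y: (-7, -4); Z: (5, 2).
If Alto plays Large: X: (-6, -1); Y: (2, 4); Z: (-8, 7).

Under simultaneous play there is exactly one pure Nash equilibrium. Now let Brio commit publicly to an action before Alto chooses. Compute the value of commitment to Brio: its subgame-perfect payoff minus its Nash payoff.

2

Backward induction with Brio moving first.
- X → Alto plays Large (best of -9, -6); Brio gets -1.
- Y → Alto plays Large (best of -7, 2); Brio gets 4.
- Z → Alto plays Small (best of 5, -8); Brio gets 2.
Brio's induced payoffs are -1, 4, 2, so Brio commits to Y. Subgame-perfect outcome: (Large, Y) with payoffs (2, 4).
For the simultaneous game, intersect best replies.
Alto's best replies: X→Large; Y→Large; Z→Small.
Brio's best replies: Small→Z; Large→Z.
The unique mutual best reply is (Small, Z), giving (5, 2).
Brio's commitment gain: 4 − 2 = 2.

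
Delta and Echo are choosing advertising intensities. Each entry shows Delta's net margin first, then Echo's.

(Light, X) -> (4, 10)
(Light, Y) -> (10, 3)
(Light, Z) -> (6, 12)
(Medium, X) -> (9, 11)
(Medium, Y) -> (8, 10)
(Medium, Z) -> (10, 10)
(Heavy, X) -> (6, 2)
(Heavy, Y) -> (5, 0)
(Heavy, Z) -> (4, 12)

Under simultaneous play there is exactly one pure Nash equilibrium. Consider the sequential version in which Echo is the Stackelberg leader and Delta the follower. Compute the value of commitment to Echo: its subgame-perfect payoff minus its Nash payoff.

Work backward from Delta's decision.
- X: Delta compares 4, 9, 6 and picks Medium; Echo would get 11.
- Y: Delta compares 10, 8, 5 and picks Light; Echo would get 3.
- Z: Delta compares 6, 10, 4 and picks Medium; Echo would get 10.
Among 11, 3, 10, the best is 11 at X. Subgame-perfect outcome: (Medium, X) with payoffs (9, 11).
For the simultaneous game, intersect best replies.
Delta's best replies: X→Medium; Y→Light; Z→Medium.
Echo's best replies: Light→Z; Medium→X; Heavy→Z.
Only (Medium, X) has each player best-responding; Nash payoffs (9, 11).
Echo's commitment gain: 11 − 11 = 0.

0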